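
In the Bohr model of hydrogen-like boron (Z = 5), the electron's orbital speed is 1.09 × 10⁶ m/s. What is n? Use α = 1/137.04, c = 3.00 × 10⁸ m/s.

v_n = Zαc/n ⇒ n = Zαc/v = 5 × 0.00730 × 3.00 × 10⁸ / 1.09 × 10⁶ ≈ 10.04
n = 10

10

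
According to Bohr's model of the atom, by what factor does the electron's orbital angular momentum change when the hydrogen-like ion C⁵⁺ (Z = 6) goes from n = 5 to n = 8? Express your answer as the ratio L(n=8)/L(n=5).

8/5

L = nℏ depends only on n, so L ∝ n.
L(n=8)/L(n=5) = (8/5)^1 = 8/5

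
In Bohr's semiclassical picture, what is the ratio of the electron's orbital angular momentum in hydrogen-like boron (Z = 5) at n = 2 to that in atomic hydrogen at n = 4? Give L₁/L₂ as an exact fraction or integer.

L = nℏ is independent of Z.
L₁/L₂ = n₁/n₂ = 2/4 = 1/2

1/2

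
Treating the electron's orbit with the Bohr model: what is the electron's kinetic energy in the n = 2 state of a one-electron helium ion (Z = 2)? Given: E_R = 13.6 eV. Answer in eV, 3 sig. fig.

For a Coulomb orbit the virial theorem gives K = −E_n.
E_n = −E_R·Z²/n², so K = E_R·Z²/n² = 13.6 × 2²/2² = 13.6 eV

13.6 eV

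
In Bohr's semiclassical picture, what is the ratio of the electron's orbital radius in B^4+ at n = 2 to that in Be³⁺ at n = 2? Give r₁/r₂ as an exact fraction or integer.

r ∝ Z^-1 · n^2
r₁/r₂ = (5/4)^-1 · (2/2)^2 = 4/5

4/5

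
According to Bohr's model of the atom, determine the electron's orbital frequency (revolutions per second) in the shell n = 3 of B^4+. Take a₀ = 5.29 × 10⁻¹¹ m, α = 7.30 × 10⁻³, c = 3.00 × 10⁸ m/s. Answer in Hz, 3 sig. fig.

r = n²a₀/Z = 9.52 × 10⁻¹¹ m, v = Zαc/n = 3.65 × 10⁶ m/s
f = v/(2πr) = 6.10 × 10¹⁵ Hz

6.10 × 10¹⁵ Hz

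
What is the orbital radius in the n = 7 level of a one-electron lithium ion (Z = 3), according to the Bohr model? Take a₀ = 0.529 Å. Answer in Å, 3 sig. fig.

8.64 Å

r_n = n²a₀/Z = 7² × 0.529 / 3
    = 49 × 0.529 / 3 = 8.64 Å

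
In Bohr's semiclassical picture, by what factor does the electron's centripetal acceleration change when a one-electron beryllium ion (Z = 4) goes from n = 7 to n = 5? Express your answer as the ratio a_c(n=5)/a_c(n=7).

2401/625

a_c ∝ Z^3 · n^-4; with Z fixed, a_c ∝ n^-4.
a_c(n=5)/a_c(n=7) = (5/7)^-4 = 2401/625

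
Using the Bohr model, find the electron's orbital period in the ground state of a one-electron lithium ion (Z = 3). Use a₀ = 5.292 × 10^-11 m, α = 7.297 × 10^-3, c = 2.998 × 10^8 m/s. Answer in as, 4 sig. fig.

r = n²a₀/Z = 1²·5.292 × 10^-11/3 = 1.764 × 10^-11 m
v = Zαc/n = 3·0.007297·2.998 × 10^8/1 = 6.563 × 10^6 m/s
T = 2πr/v = 1.689 × 10^-17 s = 16.89 as

16.89 as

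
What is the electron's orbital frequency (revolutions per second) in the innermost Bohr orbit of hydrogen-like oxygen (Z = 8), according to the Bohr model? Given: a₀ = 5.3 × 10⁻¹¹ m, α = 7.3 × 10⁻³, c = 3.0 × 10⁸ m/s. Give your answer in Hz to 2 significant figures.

4.2 × 10¹⁷ Hz

r = n²a₀/Z = 6.6 × 10⁻¹² m, v = Zαc/n = 1.8 × 10⁷ m/s
f = v/(2πr) = 4.2 × 10¹⁷ Hz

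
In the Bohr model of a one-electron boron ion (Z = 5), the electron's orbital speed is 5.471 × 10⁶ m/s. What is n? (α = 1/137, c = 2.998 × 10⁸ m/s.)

2

v_n = Zαc/n ⇒ n = Zαc/v = 5 × 0.007299 × 2.998 × 10⁸ / 5.471 × 10⁶ ≈ 2.00
n = 2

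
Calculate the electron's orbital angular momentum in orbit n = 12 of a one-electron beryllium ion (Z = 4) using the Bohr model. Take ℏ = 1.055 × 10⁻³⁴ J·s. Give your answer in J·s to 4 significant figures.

1.266 × 10⁻³³ J·s

L_n = nℏ = 12 × 1.055 × 10⁻³⁴ = 1.266 × 10⁻³³ J·s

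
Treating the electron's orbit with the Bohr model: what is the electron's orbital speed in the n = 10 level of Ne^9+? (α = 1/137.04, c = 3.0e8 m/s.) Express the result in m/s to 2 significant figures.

2.2e6 m/s

v_n = Zαc/n = 10 × 0.0073 × 3.0e8 / 10
    = 2.2e6 m/s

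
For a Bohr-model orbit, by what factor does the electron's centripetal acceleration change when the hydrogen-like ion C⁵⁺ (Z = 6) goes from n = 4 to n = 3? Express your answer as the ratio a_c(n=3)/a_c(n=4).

256/81

a_c ∝ Z^3 · n^-4; with Z fixed, a_c ∝ n^-4.
a_c(n=3)/a_c(n=4) = (3/4)^-4 = 256/81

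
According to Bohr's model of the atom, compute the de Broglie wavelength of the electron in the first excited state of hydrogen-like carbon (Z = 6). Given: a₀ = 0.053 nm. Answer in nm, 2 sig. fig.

The Bohr quantisation condition is nλ = 2πr_n.
r_n = n²a₀/Z = 0.035 nm
λ = 2πr_n/n = 2π·0.035/2 = 0.11 nm

0.11 nm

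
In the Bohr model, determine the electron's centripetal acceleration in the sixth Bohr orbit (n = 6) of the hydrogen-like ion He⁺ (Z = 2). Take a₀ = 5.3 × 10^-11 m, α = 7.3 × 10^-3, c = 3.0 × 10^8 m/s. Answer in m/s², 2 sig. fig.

5.6 × 10^20 m/s²

r = n²a₀/Z = 9.5 × 10^-10 m, v = Zαc/n = 7.3 × 10^5 m/s
a = v²/r = (7.3 × 10^5)² / 9.5 × 10^-10 = 5.6 × 10^20 m/s²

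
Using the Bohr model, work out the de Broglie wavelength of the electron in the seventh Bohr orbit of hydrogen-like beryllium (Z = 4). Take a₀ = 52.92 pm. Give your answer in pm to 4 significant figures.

The Bohr quantisation condition is nλ = 2πr_n.
r_n = n²a₀/Z = 648.3 pm
λ = 2πr_n/n = 2π·648.3/7 = 581.9 pm

581.9 pm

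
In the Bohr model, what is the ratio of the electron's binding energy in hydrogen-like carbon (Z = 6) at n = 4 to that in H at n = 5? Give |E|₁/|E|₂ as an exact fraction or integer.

|E| ∝ Z^2 · n^-2
|E|₁/|E|₂ = (6/1)^2 · (4/5)^-2 = 225/4

225/4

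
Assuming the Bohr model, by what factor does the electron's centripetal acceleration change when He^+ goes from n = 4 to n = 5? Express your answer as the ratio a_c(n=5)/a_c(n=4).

a_c ∝ Z^3 · n^-4; with Z fixed, a_c ∝ n^-4.
a_c(n=5)/a_c(n=4) = (5/4)^-4 = 256/625

256/625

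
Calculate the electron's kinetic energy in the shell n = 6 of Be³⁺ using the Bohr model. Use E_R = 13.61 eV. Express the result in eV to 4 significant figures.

6.049 eV

For a Coulomb orbit the virial theorem gives K = −E_n.
E_n = −E_R·Z²/n², so K = E_R·Z²/n² = 13.61 × 4²/6² = 6.049 eV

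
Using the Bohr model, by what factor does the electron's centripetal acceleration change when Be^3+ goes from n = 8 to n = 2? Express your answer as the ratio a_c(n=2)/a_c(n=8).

a_c ∝ Z^3 · n^-4; with Z fixed, a_c ∝ n^-4.
a_c(n=2)/a_c(n=8) = (2/8)^-4 = 256

256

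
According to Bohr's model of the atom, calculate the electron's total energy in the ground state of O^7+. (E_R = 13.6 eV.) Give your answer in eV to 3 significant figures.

-870 eV

E_n = −E_R·Z²/n² = −13.6 × 8²/1² = -870 eV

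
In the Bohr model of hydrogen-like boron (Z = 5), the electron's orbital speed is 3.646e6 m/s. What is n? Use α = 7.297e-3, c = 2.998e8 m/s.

v_n = Zαc/n ⇒ n = Zαc/v = 5 × 0.007297 × 2.998e8 / 3.646e6 ≈ 3.00
n = 3

3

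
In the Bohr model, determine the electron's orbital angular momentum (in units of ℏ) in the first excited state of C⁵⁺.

L_n = nℏ, so L/ℏ = n = 2.

2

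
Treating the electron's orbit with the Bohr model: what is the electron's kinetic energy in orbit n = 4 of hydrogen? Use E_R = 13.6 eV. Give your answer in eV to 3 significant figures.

0.850 eV

For a Coulomb orbit the virial theorem gives K = −E_n.
E_n = −E_R·Z²/n², so K = E_R·Z²/n² = 13.6 × 1²/4² = 0.850 eV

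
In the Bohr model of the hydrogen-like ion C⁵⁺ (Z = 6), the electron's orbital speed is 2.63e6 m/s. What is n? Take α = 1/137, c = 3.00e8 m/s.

5

v_n = Zαc/n ⇒ n = Zαc/v = 6 × 0.00730 × 3.00e8 / 2.63e6 ≈ 5.00
n = 5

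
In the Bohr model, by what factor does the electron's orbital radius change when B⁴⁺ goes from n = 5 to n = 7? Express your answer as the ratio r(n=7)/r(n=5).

r ∝ Z^-1 · n^2; with Z fixed, r ∝ n^2.
r(n=7)/r(n=5) = (7/5)^2 = 49/25

49/25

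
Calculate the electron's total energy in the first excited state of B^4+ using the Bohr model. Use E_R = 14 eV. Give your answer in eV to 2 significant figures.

E_n = −E_R·Z²/n² = −14 × 5²/2² = -88 eV

-88 eV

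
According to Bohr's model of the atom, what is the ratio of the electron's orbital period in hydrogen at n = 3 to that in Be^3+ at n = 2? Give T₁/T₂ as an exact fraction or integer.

54

T ∝ Z^-2 · n^3
T₁/T₂ = (1/4)^-2 · (3/2)^3 = 54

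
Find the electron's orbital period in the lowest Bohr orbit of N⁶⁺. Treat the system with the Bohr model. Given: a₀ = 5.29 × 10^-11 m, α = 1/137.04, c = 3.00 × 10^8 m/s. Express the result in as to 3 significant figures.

3.10 as

r = n²a₀/Z = 1²·5.29 × 10^-11/7 = 7.56 × 10^-12 m
v = Zαc/n = 7·0.00730·3.00 × 10^8/1 = 1.53 × 10^7 m/s
T = 2πr/v = 3.10 × 10^-18 s = 3.10 as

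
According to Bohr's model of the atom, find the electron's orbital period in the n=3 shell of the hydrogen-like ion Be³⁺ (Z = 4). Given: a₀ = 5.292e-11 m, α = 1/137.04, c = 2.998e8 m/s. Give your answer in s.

r = n²a₀/Z = 3²·5.292e-11/4 = 1.191e-10 m
v = Zαc/n = 4·0.007297·2.998e8/3 = 2.917e6 m/s
T = 2πr/v = 2.565e-16 s

2.565e-16 s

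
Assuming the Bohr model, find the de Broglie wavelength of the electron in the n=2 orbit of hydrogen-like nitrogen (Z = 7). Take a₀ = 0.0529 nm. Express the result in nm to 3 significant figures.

The Bohr quantisation condition is nλ = 2πr_n.
r_n = n²a₀/Z = 0.0302 nm
λ = 2πr_n/n = 2π·0.0302/2 = 0.0950 nm

0.0950 nm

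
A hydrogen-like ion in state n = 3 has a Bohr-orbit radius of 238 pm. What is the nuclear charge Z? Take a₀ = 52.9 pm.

2

r_n = n²a₀/Z ⇒ Z = n²a₀/r = 3² × 52.9 / 238 ≈ 2.00
Z = 2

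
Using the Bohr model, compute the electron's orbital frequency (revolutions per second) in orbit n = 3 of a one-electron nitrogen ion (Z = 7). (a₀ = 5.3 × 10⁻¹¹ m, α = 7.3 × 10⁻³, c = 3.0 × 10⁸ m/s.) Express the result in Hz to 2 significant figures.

r = n²a₀/Z = 6.8 × 10⁻¹¹ m, v = Zαc/n = 5.1 × 10⁶ m/s
f = v/(2πr) = 1.2 × 10¹⁶ Hz

1.2 × 10¹⁶ Hz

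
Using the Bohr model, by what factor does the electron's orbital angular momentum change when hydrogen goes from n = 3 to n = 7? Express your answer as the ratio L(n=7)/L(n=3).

7/3

L = nℏ depends only on n, so L ∝ n.
L(n=7)/L(n=3) = (7/3)^1 = 7/3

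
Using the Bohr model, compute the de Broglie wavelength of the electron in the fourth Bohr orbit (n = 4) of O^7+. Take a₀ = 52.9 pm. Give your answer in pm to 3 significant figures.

166 pm

The Bohr quantisation condition is nλ = 2πr_n.
r_n = n²a₀/Z = 106 pm
λ = 2πr_n/n = 2π·106/4 = 166 pm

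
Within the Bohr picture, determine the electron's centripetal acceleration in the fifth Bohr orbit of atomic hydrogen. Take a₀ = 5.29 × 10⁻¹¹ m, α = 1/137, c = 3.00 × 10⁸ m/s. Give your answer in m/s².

r = n²a₀/Z = 1.32 × 10⁻⁹ m, v = Zαc/n = 4.38 × 10⁵ m/s
a = v²/r = (4.38 × 10⁵)² / 1.32 × 10⁻⁹ = 1.45 × 10²⁰ m/s²

1.45 × 10²⁰ m/s²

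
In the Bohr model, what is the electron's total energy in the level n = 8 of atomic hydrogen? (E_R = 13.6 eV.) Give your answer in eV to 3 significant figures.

-0.212 eV

E_n = −E_R·Z²/n² = −13.6 × 1²/8² = -0.212 eV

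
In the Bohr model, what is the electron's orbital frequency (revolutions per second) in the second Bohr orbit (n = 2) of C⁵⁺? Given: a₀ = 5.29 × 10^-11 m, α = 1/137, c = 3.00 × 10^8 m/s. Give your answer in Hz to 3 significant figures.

2.96 × 10^16 Hz

r = n²a₀/Z = 3.53 × 10^-11 m, v = Zαc/n = 6.57 × 10^6 m/s
f = v/(2πr) = 2.96 × 10^16 Hz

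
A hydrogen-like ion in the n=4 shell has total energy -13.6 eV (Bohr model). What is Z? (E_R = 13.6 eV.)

4

E_n = −E_R Z²/n² ⇒ Z² = −E_n n²/E_R = 13.6 × 4² / 13.6 ≈ 16.00
Z = 4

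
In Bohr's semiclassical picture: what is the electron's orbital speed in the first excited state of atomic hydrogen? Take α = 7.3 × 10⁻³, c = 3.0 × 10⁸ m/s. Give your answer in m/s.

v_n = Zαc/n = 1 × 0.0073 × 3.0 × 10⁸ / 2
    = 1.1 × 10⁶ m/s

1.1 × 10⁶ m/s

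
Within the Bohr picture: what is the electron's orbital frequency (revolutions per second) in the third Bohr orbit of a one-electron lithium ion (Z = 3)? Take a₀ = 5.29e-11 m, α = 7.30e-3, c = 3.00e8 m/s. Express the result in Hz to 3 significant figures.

2.20e15 Hz

r = n²a₀/Z = 1.59e-10 m, v = Zαc/n = 2.19e6 m/s
f = v/(2πr) = 2.20e15 Hz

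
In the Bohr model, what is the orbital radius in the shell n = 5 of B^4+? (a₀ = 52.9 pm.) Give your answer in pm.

r_n = n²a₀/Z = 5² × 52.9 / 5
    = 25 × 52.9 / 5 = 264 pm

264 pm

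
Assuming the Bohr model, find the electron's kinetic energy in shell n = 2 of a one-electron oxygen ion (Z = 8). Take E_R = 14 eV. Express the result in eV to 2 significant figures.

For a Coulomb orbit the virial theorem gives K = −E_n.
E_n = −E_R·Z²/n², so K = E_R·Z²/n² = 14 × 8²/2² = 220 eV

220 eV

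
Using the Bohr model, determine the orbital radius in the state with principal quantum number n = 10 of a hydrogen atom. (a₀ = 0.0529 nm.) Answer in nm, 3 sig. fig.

r_n = n²a₀/Z = 10² × 0.0529 / 1
    = 100 × 0.0529 / 1 = 5.29 nm

5.29 nm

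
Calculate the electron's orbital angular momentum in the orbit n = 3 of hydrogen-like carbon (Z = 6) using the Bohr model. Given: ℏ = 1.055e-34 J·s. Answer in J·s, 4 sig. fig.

3.165e-34 J·s

L_n = nℏ = 3 × 1.055e-34 = 3.165e-34 J·s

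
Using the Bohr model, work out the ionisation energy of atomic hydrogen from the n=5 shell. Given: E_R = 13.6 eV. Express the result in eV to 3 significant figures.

0.544 eV

E_n = −E_R·Z²/n² = −13.6 × 1²/5² eV = -0.544 eV
Ionisation energy = −E_n = 0.544 eV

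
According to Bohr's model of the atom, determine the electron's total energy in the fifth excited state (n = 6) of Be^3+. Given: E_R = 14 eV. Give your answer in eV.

E_n = −E_R·Z²/n² = −14 × 4²/6² = -6.2 eV

-6.2 eV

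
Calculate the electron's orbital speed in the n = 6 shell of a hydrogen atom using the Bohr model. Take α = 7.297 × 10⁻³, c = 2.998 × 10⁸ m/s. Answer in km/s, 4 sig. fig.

364.6 km/s

v_n = Zαc/n = 1 × 0.007297 × 2.998 × 10⁸ / 6
    = 364.6 km/s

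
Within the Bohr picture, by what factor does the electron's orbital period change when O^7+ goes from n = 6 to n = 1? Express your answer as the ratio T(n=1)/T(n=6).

T ∝ Z^-2 · n^3; with Z fixed, T ∝ n^3.
T(n=1)/T(n=6) = (1/6)^3 = 1/216

1/216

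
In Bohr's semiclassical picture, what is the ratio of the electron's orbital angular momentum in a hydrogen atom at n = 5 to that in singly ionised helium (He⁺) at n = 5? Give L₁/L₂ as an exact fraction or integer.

L = nℏ is independent of Z.
L₁/L₂ = n₁/n₂ = 5/5 = 1

1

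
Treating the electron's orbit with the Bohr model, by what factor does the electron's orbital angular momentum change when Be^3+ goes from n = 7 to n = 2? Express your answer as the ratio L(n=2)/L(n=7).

2/7

L = nℏ depends only on n, so L ∝ n.
L(n=2)/L(n=7) = (2/7)^1 = 2/7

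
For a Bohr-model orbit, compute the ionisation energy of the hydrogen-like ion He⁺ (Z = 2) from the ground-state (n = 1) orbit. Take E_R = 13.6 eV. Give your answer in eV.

E_n = −E_R·Z²/n² = −13.6 × 2²/1² eV = -54.4 eV
Ionisation energy = −E_n = 54.4 eV

54.4 eV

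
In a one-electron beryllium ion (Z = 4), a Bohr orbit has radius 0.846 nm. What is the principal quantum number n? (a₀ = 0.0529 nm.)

r_n = n²a₀/Z ⇒ n² = rZ/a₀ = 0.846 × 4 / 0.0529 ≈ 63.97
n = 8

8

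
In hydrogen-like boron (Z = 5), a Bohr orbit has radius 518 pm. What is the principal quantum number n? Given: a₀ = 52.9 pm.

7

r_n = n²a₀/Z ⇒ n² = rZ/a₀ = 518 × 5 / 52.9 ≈ 48.96
n = 7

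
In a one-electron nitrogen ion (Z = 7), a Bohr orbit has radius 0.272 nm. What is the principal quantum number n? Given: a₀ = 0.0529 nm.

6

r_n = n²a₀/Z ⇒ n² = rZ/a₀ = 0.272 × 7 / 0.0529 ≈ 35.99
n = 6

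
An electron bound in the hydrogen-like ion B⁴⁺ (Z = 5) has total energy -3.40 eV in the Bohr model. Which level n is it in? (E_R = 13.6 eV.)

10

E_n = −E_R Z²/n² ⇒ n² = E_R Z²/(−E_n) = 13.6 × 5² / 3.40 ≈ 100.00
n = 10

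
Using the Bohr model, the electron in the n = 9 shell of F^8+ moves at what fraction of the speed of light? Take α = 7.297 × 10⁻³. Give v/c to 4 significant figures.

v_n = Zαc/n, so v/c = Zα/n = 9 × 0.007297 / 9 = 0.007297

0.007297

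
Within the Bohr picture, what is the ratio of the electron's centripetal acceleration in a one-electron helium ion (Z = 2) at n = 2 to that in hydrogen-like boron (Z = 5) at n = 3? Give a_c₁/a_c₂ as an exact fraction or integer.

a_c ∝ Z^3 · n^-4
a_c₁/a_c₂ = (2/5)^3 · (2/3)^-4 = 81/250

81/250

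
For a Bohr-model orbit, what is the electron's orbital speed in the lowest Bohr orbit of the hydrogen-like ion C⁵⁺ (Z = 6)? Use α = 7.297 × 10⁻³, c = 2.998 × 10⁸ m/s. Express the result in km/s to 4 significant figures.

v_n = Zαc/n = 6 × 0.007297 × 2.998 × 10⁸ / 1
    = 1.313 × 10⁴ km/s

1.313 × 10⁴ km/s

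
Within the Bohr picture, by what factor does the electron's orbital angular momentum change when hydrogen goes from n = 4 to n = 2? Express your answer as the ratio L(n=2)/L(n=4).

1/2

L = nℏ depends only on n, so L ∝ n.
L(n=2)/L(n=4) = (2/4)^1 = 1/2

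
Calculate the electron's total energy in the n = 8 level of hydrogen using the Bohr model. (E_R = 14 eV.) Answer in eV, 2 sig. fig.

-0.22 eV

E_n = −E_R·Z²/n² = −14 × 1²/8² = -0.22 eV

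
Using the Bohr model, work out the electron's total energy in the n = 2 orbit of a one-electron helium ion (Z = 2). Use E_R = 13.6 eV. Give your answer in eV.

-13.6 eV

E_n = −E_R·Z²/n² = −13.6 × 2²/2² = -13.6 eV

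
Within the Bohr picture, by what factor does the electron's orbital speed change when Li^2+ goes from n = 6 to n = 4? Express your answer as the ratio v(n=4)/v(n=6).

3/2

v ∝ Z^1 · n^-1; with Z fixed, v ∝ n^-1.
v(n=4)/v(n=6) = (4/6)^-1 = 3/2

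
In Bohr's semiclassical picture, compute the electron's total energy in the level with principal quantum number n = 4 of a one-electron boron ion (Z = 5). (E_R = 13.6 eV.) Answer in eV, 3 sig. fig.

-21.2 eV

E_n = −E_R·Z²/n² = −13.6 × 5²/4² = -21.2 eV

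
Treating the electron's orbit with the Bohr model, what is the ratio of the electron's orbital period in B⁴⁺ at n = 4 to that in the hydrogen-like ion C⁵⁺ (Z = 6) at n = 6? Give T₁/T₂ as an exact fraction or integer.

T ∝ Z^-2 · n^3
T₁/T₂ = (5/6)^-2 · (4/6)^3 = 32/75

32/75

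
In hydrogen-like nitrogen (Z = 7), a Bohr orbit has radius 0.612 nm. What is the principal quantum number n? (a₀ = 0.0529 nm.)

r_n = n²a₀/Z ⇒ n² = rZ/a₀ = 0.612 × 7 / 0.0529 ≈ 80.98
n = 9

9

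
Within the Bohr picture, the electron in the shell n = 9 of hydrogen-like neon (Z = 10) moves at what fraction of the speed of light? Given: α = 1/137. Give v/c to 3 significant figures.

v_n = Zαc/n, so v/c = Zα/n = 10 × 0.00730 / 9 = 0.00811

0.00811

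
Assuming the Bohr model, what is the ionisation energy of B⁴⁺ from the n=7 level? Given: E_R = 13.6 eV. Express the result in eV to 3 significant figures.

E_n = −E_R·Z²/n² = −13.6 × 5²/7² eV = -6.94 eV
Ionisation energy = −E_n = 6.94 eV

6.94 eV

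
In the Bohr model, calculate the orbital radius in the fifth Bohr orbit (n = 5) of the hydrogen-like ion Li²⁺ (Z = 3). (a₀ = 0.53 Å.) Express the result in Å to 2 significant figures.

4.4 Å

r_n = n²a₀/Z = 5² × 0.53 / 3
    = 25 × 0.53 / 3 = 4.4 Å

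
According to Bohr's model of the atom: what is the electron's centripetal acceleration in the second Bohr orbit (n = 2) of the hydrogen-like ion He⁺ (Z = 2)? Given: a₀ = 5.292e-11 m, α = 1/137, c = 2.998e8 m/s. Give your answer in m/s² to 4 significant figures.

r = n²a₀/Z = 1.058e-10 m, v = Zαc/n = 2.188e6 m/s
a = v²/r = (2.188e6)² / 1.058e-10 = 4.525e22 m/s²

4.525e22 m/s²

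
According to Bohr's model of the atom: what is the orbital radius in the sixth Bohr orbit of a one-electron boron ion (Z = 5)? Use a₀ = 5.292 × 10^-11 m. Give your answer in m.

3.810 × 10^-10 m

r_n = n²a₀/Z = 6² × 5.292 × 10^-11 / 5
    = 36 × 5.292 × 10^-11 / 5 = 3.810 × 10^-10 m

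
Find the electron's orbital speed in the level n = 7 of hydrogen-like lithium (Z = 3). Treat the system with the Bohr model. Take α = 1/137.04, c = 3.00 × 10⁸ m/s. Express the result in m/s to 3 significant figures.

v_n = Zαc/n = 3 × 0.00730 × 3.00 × 10⁸ / 7
    = 9.38 × 10⁵ m/s

9.38 × 10⁵ m/s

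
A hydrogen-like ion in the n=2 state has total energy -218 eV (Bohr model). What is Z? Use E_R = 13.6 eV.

E_n = −E_R Z²/n² ⇒ Z² = −E_n n²/E_R = 218 × 2² / 13.6 ≈ 64.12
Z = 8

8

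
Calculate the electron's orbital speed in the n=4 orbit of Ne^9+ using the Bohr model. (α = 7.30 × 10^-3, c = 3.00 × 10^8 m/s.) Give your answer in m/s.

v_n = Zαc/n = 10 × 0.00730 × 3.00 × 10^8 / 4
    = 5.47 × 10^6 m/s

5.47 × 10^6 m/s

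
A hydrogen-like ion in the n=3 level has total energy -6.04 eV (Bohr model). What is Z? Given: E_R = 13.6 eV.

E_n = −E_R Z²/n² ⇒ Z² = −E_n n²/E_R = 6.04 × 3² / 13.6 ≈ 4.00
Z = 2

2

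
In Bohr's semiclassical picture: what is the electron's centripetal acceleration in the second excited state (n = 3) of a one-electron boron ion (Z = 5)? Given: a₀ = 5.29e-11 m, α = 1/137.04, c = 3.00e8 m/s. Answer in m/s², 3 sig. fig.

1.40e23 m/s²

r = n²a₀/Z = 9.52e-11 m, v = Zαc/n = 3.65e6 m/s
a = v²/r = (3.65e6)² / 9.52e-11 = 1.40e23 m/s²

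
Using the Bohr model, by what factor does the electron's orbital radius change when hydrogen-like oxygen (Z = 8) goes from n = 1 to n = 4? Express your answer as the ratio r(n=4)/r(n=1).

r ∝ Z^-1 · n^2; with Z fixed, r ∝ n^2.
r(n=4)/r(n=1) = (4/1)^2 = 16

16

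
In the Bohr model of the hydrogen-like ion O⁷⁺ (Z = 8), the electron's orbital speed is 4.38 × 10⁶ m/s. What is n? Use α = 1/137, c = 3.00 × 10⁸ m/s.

v_n = Zαc/n ⇒ n = Zαc/v = 8 × 0.00730 × 3.00 × 10⁸ / 4.38 × 10⁶ ≈ 4.00
n = 4

4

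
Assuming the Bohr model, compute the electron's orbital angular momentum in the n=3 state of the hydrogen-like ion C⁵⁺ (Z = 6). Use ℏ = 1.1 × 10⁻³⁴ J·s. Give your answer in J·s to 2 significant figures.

3.3 × 10⁻³⁴ J·s

L_n = nℏ = 3 × 1.1 × 10⁻³⁴ = 3.3 × 10⁻³⁴ J·s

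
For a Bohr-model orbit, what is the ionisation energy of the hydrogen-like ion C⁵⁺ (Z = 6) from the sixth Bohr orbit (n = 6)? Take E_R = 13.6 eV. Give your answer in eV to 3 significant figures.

E_n = −E_R·Z²/n² = −13.6 × 6²/6² eV = -13.6 eV
Ionisation energy = −E_n = 13.6 eV

13.6 eV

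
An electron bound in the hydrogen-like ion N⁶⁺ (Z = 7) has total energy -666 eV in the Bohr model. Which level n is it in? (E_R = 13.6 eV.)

1

E_n = −E_R Z²/n² ⇒ n² = E_R Z²/(−E_n) = 13.6 × 7² / 666 ≈ 1.00
n = 1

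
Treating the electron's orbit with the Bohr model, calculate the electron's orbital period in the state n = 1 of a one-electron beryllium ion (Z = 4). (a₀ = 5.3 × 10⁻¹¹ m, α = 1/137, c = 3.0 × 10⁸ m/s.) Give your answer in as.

r = n²a₀/Z = 1²·5.3 × 10⁻¹¹/4 = 1.3 × 10⁻¹¹ m
v = Zαc/n = 4·0.0073·3.0 × 10⁸/1 = 8.8 × 10⁶ m/s
T = 2πr/v = 9.5 × 10⁻¹⁸ s = 9.5 as

9.5 as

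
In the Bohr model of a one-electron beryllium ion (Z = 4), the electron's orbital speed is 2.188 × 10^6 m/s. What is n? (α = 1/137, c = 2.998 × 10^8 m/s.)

4

v_n = Zαc/n ⇒ n = Zαc/v = 4 × 0.007299 × 2.998 × 10^8 / 2.188 × 10^6 ≈ 4.00
n = 4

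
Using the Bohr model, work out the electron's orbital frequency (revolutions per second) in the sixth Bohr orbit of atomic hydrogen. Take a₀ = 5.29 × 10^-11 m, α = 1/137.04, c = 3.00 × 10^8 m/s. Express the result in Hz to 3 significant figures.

r = n²a₀/Z = 1.90 × 10^-9 m, v = Zαc/n = 3.65 × 10^5 m/s
f = v/(2πr) = 3.05 × 10^13 Hz

3.05 × 10^13 Hz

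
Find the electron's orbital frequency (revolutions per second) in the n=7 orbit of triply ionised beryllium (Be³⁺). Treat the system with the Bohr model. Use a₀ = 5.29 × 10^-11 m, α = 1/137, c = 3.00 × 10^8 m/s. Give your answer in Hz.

3.07 × 10^14 Hz

r = n²a₀/Z = 6.48 × 10^-10 m, v = Zαc/n = 1.25 × 10^6 m/s
f = v/(2πr) = 3.07 × 10^14 Hz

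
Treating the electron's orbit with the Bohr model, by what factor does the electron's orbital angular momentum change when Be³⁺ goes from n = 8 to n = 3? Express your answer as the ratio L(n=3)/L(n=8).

3/8

L = nℏ depends only on n, so L ∝ n.
L(n=3)/L(n=8) = (3/8)^1 = 3/8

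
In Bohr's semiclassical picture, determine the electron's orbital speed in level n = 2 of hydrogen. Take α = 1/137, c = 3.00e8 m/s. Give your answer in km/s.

1090 km/s

v_n = Zαc/n = 1 × 0.00730 × 3.00e8 / 2
    = 1090 km/s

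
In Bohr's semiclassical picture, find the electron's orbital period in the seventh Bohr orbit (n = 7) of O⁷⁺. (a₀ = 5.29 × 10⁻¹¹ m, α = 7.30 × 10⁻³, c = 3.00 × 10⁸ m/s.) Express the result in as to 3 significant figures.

r = n²a₀/Z = 7²·5.29 × 10⁻¹¹/8 = 3.24 × 10⁻¹⁰ m
v = Zαc/n = 8·0.00730·3.00 × 10⁸/7 = 2.50 × 10⁶ m/s
T = 2πr/v = 8.13 × 10⁻¹⁶ s = 813 as

813 as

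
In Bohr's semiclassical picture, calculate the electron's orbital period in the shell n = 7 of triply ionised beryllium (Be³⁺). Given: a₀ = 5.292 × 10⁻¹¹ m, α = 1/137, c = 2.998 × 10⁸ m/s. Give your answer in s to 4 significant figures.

r = n²a₀/Z = 7²·5.292 × 10⁻¹¹/4 = 6.483 × 10⁻¹⁰ m
v = Zαc/n = 4·0.007299·2.998 × 10⁸/7 = 1.250 × 10⁶ m/s
T = 2πr/v = 3.257 × 10⁻¹⁵ s

3.257 × 10⁻¹⁵ s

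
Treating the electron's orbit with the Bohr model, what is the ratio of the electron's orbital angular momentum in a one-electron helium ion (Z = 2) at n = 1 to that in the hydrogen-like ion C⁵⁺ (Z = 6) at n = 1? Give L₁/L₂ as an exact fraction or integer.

L = nℏ is independent of Z.
L₁/L₂ = n₁/n₂ = 1/1 = 1

1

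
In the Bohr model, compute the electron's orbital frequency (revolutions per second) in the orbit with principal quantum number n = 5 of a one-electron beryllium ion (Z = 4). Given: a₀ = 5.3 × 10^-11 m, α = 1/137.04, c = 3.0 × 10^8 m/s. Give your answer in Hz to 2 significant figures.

r = n²a₀/Z = 3.3 × 10^-10 m, v = Zαc/n = 1.8 × 10^6 m/s
f = v/(2πr) = 8.4 × 10^14 Hz

8.4 × 10^14 Hz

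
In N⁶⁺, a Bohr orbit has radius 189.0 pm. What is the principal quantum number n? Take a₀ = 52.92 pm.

5

r_n = n²a₀/Z ⇒ n² = rZ/a₀ = 189.0 × 7 / 52.92 ≈ 25.00
n = 5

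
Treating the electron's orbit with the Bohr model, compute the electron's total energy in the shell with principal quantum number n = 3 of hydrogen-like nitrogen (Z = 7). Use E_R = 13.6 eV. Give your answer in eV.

-74.0 eV

E_n = −E_R·Z²/n² = −13.6 × 7²/3² = -74.0 eV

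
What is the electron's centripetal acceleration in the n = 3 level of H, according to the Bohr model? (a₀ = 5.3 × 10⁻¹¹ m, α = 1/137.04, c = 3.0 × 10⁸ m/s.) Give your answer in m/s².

1.1 × 10²¹ m/s²

r = n²a₀/Z = 4.8 × 10⁻¹⁰ m, v = Zαc/n = 7.3 × 10⁵ m/s
a = v²/r = (7.3 × 10⁵)² / 4.8 × 10⁻¹⁰ = 1.1 × 10²¹ m/s²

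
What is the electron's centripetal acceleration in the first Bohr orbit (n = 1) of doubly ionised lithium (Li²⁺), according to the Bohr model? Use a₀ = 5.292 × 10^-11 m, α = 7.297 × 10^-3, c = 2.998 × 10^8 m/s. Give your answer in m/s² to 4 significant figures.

2.442 × 10^24 m/s²

r = n²a₀/Z = 1.764 × 10^-11 m, v = Zαc/n = 6.563 × 10^6 m/s
a = v²/r = (6.563 × 10^6)² / 1.764 × 10^-11 = 2.442 × 10^24 m/s²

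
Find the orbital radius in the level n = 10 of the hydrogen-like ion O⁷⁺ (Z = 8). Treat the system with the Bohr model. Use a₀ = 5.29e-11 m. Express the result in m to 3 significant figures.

r_n = n²a₀/Z = 10² × 5.29e-11 / 8
    = 100 × 5.29e-11 / 8 = 6.61e-10 m

6.61e-10 m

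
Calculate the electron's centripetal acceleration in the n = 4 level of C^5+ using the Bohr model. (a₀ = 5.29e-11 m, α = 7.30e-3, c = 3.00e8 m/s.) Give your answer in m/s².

r = n²a₀/Z = 1.41e-10 m, v = Zαc/n = 3.29e6 m/s
a = v²/r = (3.29e6)² / 1.41e-10 = 7.65e22 m/s²

7.65e22 m/s²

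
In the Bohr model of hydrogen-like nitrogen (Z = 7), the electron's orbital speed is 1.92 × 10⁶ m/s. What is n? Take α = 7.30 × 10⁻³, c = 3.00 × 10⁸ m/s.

8

v_n = Zαc/n ⇒ n = Zαc/v = 7 × 0.00730 × 3.00 × 10⁸ / 1.92 × 10⁶ ≈ 7.98
n = 8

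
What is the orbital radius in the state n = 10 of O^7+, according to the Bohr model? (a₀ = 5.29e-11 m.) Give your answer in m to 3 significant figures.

r_n = n²a₀/Z = 10² × 5.29e-11 / 8
    = 100 × 5.29e-11 / 8 = 6.61e-10 m

6.61e-10 m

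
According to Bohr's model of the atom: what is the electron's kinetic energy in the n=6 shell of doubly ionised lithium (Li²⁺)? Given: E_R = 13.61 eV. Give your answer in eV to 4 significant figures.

3.402 eV

For a Coulomb orbit the virial theorem gives K = −E_n.
E_n = −E_R·Z²/n², so K = E_R·Z²/n² = 13.61 × 3²/6² = 3.402 eV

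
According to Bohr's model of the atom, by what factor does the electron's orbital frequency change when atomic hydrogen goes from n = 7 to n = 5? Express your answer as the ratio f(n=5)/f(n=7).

343/125

f ∝ Z^2 · n^-3; with Z fixed, f ∝ n^-3.
f(n=5)/f(n=7) = (5/7)^-3 = 343/125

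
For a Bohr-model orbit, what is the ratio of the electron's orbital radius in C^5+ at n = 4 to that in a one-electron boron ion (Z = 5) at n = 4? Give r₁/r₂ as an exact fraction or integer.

5/6

r ∝ Z^-1 · n^2
r₁/r₂ = (6/5)^-1 · (4/4)^2 = 5/6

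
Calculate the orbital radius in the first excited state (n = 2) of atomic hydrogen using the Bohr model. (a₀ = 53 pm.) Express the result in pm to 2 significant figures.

210 pm

r_n = n²a₀/Z = 2² × 53 / 1
    = 4 × 53 / 1 = 210 pm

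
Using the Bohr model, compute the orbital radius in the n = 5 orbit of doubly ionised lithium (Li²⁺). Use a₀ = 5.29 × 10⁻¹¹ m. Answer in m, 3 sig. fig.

4.41 × 10⁻¹⁰ m

r_n = n²a₀/Z = 5² × 5.29 × 10⁻¹¹ / 3
    = 25 × 5.29 × 10⁻¹¹ / 3 = 4.41 × 10⁻¹⁰ m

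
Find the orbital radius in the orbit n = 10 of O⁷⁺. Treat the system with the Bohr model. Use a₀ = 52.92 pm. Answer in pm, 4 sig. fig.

661.5 pm

r_n = n²a₀/Z = 10² × 52.92 / 8
    = 100 × 52.92 / 8 = 661.5 pm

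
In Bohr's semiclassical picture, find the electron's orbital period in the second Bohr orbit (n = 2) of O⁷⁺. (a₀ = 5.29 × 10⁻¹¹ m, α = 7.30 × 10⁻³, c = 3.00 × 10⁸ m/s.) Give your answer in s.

r = n²a₀/Z = 2²·5.29 × 10⁻¹¹/8 = 2.65 × 10⁻¹¹ m
v = Zαc/n = 8·0.00730·3.00 × 10⁸/2 = 8.76 × 10⁶ m/s
T = 2πr/v = 1.90 × 10⁻¹⁷ s

1.90 × 10⁻¹⁷ s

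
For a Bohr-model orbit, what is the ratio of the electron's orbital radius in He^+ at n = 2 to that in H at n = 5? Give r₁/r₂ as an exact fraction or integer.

r ∝ Z^-1 · n^2
r₁/r₂ = (2/1)^-1 · (2/5)^2 = 2/25

2/25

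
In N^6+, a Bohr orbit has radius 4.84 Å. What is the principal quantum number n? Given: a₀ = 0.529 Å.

8

r_n = n²a₀/Z ⇒ n² = rZ/a₀ = 4.84 × 7 / 0.529 ≈ 64.05
n = 8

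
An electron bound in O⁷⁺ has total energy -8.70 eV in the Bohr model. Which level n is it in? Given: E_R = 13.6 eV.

10

E_n = −E_R Z²/n² ⇒ n² = E_R Z²/(−E_n) = 13.6 × 8² / 8.70 ≈ 100.05
n = 10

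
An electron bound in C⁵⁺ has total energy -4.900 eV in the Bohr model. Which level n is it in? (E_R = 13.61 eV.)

E_n = −E_R Z²/n² ⇒ n² = E_R Z²/(−E_n) = 13.61 × 6² / 4.900 ≈ 99.99
n = 10

10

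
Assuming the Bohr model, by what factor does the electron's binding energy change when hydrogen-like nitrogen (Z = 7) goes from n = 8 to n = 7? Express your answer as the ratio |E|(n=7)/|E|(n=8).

64/49

|E| ∝ Z^2 · n^-2; with Z fixed, |E| ∝ n^-2.
|E|(n=7)/|E|(n=8) = (7/8)^-2 = 64/49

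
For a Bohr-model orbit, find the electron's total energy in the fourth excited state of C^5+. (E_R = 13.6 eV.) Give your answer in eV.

-19.6 eV

E_n = −E_R·Z²/n² = −13.6 × 6²/5² = -19.6 eV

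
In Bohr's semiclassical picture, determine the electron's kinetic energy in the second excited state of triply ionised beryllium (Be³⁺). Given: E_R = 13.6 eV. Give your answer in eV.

For a Coulomb orbit the virial theorem gives K = −E_n.
E_n = −E_R·Z²/n², so K = E_R·Z²/n² = 13.6 × 4²/3² = 24.2 eV

24.2 eV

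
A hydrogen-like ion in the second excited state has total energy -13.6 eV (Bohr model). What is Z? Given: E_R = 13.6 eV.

3

E_n = −E_R Z²/n² ⇒ Z² = −E_n n²/E_R = 13.6 × 3² / 13.6 ≈ 9.00
Z = 3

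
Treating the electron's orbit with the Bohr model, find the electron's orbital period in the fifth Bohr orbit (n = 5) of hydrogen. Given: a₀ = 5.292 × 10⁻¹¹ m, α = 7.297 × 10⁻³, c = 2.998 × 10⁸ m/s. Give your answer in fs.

19.00 fs

r = n²a₀/Z = 5²·5.292 × 10⁻¹¹/1 = 1.323 × 10⁻⁹ m
v = Zαc/n = 1·0.007297·2.998 × 10⁸/5 = 4.375 × 10⁵ m/s
T = 2πr/v = 1.900 × 10⁻¹⁴ s = 19.00 fs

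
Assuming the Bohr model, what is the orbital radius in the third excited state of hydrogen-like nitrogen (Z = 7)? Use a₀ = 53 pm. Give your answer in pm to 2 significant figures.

120 pm

r_n = n²a₀/Z = 4² × 53 / 7
    = 16 × 53 / 7 = 120 pm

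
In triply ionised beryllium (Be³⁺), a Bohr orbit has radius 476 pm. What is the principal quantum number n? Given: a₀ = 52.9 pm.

6

r_n = n²a₀/Z ⇒ n² = rZ/a₀ = 476 × 4 / 52.9 ≈ 35.99
n = 6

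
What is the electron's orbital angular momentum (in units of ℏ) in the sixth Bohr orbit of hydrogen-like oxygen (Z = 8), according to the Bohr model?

L_n = nℏ, so L/ℏ = n = 6.

6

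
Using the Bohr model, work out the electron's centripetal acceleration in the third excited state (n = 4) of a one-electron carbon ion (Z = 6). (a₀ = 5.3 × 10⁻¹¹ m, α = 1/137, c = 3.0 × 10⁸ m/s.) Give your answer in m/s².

7.6 × 10²² m/s²

r = n²a₀/Z = 1.4 × 10⁻¹⁰ m, v = Zαc/n = 3.3 × 10⁶ m/s
a = v²/r = (3.3 × 10⁶)² / 1.4 × 10⁻¹⁰ = 7.6 × 10²² m/s²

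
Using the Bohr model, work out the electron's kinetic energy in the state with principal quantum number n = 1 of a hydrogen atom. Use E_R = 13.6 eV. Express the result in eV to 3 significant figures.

For a Coulomb orbit the virial theorem gives K = −E_n.
E_n = −E_R·Z²/n², so K = E_R·Z²/n² = 13.6 × 1²/1² = 13.6 eV

13.6 eV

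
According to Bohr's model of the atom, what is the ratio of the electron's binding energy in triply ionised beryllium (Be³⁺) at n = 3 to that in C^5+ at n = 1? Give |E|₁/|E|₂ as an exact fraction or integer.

4/81

|E| ∝ Z^2 · n^-2
|E|₁/|E|₂ = (4/6)^2 · (3/1)^-2 = 4/81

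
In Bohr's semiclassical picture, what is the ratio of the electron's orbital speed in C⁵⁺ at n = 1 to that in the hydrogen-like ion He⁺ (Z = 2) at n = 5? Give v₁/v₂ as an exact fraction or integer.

15

v ∝ Z^1 · n^-1
v₁/v₂ = (6/2)^1 · (1/5)^-1 = 15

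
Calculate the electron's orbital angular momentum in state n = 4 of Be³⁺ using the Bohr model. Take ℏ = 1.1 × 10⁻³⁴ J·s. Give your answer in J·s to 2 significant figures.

L_n = nℏ = 4 × 1.1 × 10⁻³⁴ = 4.4 × 10⁻³⁴ J·s

4.4 × 10⁻³⁴ J·s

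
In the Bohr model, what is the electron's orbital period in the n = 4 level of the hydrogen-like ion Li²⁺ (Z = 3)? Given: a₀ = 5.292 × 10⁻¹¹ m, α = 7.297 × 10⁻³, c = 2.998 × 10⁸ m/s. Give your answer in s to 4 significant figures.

1.081 × 10⁻¹⁵ s

r = n²a₀/Z = 4²·5.292 × 10⁻¹¹/3 = 2.822 × 10⁻¹⁰ m
v = Zαc/n = 3·0.007297·2.998 × 10⁸/4 = 1.641 × 10⁶ m/s
T = 2πr/v = 1.081 × 10⁻¹⁵ s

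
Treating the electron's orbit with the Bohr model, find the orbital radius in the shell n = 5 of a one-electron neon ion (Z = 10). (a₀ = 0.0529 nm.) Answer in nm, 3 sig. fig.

r_n = n²a₀/Z = 5² × 0.0529 / 10
    = 25 × 0.0529 / 10 = 0.132 nm

0.132 nm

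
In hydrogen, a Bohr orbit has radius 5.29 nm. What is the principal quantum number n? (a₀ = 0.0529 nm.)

10

r_n = n²a₀/Z ⇒ n² = rZ/a₀ = 5.29 × 1 / 0.0529 ≈ 100.00
n = 10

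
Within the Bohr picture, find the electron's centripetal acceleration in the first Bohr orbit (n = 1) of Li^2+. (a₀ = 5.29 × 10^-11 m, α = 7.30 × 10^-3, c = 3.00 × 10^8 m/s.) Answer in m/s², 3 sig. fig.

r = n²a₀/Z = 1.76 × 10^-11 m, v = Zαc/n = 6.57 × 10^6 m/s
a = v²/r = (6.57 × 10^6)² / 1.76 × 10^-11 = 2.45 × 10^24 m/s²

2.45 × 10^24 m/s²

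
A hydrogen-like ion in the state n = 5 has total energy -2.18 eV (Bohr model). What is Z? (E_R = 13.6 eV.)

2

E_n = −E_R Z²/n² ⇒ Z² = −E_n n²/E_R = 2.18 × 5² / 13.6 ≈ 4.01
Z = 2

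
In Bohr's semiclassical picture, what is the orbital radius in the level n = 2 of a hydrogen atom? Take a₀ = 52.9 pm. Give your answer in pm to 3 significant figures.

r_n = n²a₀/Z = 2² × 52.9 / 1
    = 4 × 52.9 / 1 = 212 pm

212 pm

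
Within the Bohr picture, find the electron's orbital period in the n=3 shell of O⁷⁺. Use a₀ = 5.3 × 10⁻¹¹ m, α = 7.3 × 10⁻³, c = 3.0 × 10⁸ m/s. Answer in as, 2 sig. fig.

r = n²a₀/Z = 3²·5.3 × 10⁻¹¹/8 = 6.0 × 10⁻¹¹ m
v = Zαc/n = 8·0.0073·3.0 × 10⁸/3 = 5.8 × 10⁶ m/s
T = 2πr/v = 6.4 × 10⁻¹⁷ s = 64 as

64 as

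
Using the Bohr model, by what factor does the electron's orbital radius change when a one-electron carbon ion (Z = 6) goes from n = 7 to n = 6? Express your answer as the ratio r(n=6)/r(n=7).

r ∝ Z^-1 · n^2; with Z fixed, r ∝ n^2.
r(n=6)/r(n=7) = (6/7)^2 = 36/49

36/49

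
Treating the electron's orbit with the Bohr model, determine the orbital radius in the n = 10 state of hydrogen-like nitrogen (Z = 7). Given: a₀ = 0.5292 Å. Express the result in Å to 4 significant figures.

r_n = n²a₀/Z = 10² × 0.5292 / 7
    = 100 × 0.5292 / 7 = 7.560 Å

7.560 Å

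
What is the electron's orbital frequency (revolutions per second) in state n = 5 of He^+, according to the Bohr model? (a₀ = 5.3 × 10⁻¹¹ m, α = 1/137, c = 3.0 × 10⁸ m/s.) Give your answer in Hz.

2.1 × 10¹⁴ Hz

r = n²a₀/Z = 6.6 × 10⁻¹⁰ m, v = Zαc/n = 8.8 × 10⁵ m/s
f = v/(2πr) = 2.1 × 10¹⁴ Hz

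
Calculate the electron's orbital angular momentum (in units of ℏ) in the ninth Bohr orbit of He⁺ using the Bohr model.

9

L_n = nℏ, so L/ℏ = n = 9.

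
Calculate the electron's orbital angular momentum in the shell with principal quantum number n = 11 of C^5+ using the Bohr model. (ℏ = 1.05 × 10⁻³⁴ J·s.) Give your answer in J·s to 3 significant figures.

L_n = nℏ = 11 × 1.05 × 10⁻³⁴ = 1.16 × 10⁻³³ J·s

1.16 × 10⁻³³ J·s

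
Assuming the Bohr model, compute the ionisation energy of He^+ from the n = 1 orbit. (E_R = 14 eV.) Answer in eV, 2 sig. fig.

56 eV

E_n = −E_R·Z²/n² = −14 × 2²/1² eV = -56 eV
Ionisation energy = −E_n = 56 eV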